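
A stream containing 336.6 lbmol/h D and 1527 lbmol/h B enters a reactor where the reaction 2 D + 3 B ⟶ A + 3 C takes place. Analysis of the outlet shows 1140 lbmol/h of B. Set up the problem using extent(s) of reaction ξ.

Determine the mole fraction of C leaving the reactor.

For B: n = n₀ − 3ξ → 1140 = 1527 − 3ξ, giving ξ = 129 lbmol/h.
Outlet amounts (n = n₀ + ν ξ):
  D: 336.6 − 2(129) = 78.6
  B: 1527 − 3(129) = 1140
  A: 0 + 1(129) = 129
  C: 0 + 3(129) = 387
Total out = 1735 lbmol/h; y_C = 387 / 1735 = 0.2231.

0.223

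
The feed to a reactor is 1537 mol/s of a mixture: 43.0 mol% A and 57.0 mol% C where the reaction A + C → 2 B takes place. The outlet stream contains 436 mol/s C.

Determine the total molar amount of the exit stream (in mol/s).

1540 mol/s

For C: n = n₀ − 1ξ → 436 = 876.1 − 1ξ, giving ξ = 440.1 mol/s.
Outlet amounts (n = n₀ + ν ξ):
  A: 660.9 − 1(440.1) = 220.8
  C: 876.1 − 1(440.1) = 436
  B: 0 + 2(440.1) = 880.2
Total out = 220.8 + 436 + 880.2 = 1537 mol/s.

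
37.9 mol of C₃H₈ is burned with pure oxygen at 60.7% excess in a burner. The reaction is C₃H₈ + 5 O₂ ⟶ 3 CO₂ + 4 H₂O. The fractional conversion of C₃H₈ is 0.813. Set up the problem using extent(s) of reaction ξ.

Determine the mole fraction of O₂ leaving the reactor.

0.403

Stoichiometric O₂ = 5 × 37.9 = 189.5 mol; O₂ fed = 189.5 × 1.607 = 304.5 mol.
Fuel reacted = 0.813 × 37.9 → ξ = 30.81 mol.
Outlet (n = n₀ + ν ξ):
  C₃H₈: 37.9 − 1(30.81) = 7.087
  O₂: 304.5 − 5(30.81) = 150.5
  CO₂: 0 + 3(30.81) = 92.44
  H₂O: 0 + 4(30.81) = 123.3
Total out = 373.2 mol; y_O₂ = 150.5 / 373.2 = 0.4031.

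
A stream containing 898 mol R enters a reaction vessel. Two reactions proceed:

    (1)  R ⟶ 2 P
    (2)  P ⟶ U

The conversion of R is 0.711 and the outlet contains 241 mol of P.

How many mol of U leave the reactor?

1040 mol

Conversion of R: R consumed = 1ξ₁ = 0.711 × 898 → ξ₁ = 638.5 mol.
P balance: n_P = 0 + 2ξ₁ − 1ξ₂ = 241 → ξ₂ = (2·638.5 − 241)/1 = 1036 mol.
Outlet amounts (n = n₀ + Σ ν·ξ):
  R: 898 − 1(638.5) = 259.5
  P: 0 + 2(638.5) − 1(1036) = 241
  U: 0 + 1(1036) = 1036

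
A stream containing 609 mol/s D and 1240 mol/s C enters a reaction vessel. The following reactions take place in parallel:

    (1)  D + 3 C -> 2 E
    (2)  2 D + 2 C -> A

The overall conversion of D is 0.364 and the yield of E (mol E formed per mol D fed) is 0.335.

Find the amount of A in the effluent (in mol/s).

Yield of E: 2ξ₁ / 609 = 0.335 → ξ₁ = 102 mol/s.
Conversion of D: 1ξ₁ + 2ξ₂ = 0.364 × 609 = 221.7 → ξ₂ = 59.83 mol/s.
Outlet amounts (n = n₀ + Σ ν·ξ):
  D: 609 − 1(102) − 2(59.83) = 387.3
  C: 1240 − 3(102) − 2(59.83) = 814.3
  E: 0 + 2(102) = 204
  A: 0 + 1(59.83) = 59.83

59.8 mol/s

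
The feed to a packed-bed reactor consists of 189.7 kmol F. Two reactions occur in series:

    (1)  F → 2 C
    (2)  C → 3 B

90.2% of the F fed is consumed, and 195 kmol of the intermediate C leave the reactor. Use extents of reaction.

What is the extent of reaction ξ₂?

ξ₂ = 147 kmol

Conversion of F: F consumed = 1ξ₁ = 0.902 × 189.7 → ξ₁ = 171.1 kmol.
C balance: n_C = 0 + 2ξ₁ − 1ξ₂ = 195 → ξ₂ = (2·171.1 − 195)/1 = 147.2 kmol.
Outlet amounts (n = n₀ + Σ ν·ξ):
  F: 189.7 − 1(171.1) = 18.59
  C: 0 + 2(171.1) − 1(147.2) = 195
  B: 0 + 3(147.2) = 441.7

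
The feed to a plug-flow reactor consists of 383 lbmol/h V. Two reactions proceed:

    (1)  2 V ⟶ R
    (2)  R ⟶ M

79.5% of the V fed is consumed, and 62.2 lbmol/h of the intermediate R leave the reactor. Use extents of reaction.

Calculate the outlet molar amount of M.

90 lbmol/h

Conversion of V: V consumed = 2ξ₁ = 0.795 × 383 → ξ₁ = 152.2 lbmol/h.
R balance: n_R = 0 + 1ξ₁ − 1ξ₂ = 62.2 → ξ₂ = (1·152.2 − 62.2)/1 = 90.04 lbmol/h.
Outlet amounts (n = n₀ + Σ ν·ξ):
  V: 383 − 2(152.2) = 78.51
  R: 0 + 1(152.2) − 1(90.04) = 62.2
  M: 0 + 1(90.04) = 90.04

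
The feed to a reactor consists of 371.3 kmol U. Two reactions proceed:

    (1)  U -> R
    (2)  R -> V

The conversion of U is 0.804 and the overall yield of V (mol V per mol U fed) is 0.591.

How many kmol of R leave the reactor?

Conversion of U: U consumed = 1ξ₁ = 0.804 × 371.3 → ξ₁ = 298.5 kmol.
Yield of V: 1ξ₂ / 371.3 = 0.591 → ξ₂ = 219.4 kmol.
Outlet amounts (n = n₀ + Σ ν·ξ):
  U: 371.3 − 1(298.5) = 72.77
  R: 0 + 1(298.5) − 1(219.4) = 79.09
  V: 0 + 1(219.4) = 219.4

79.1 kmol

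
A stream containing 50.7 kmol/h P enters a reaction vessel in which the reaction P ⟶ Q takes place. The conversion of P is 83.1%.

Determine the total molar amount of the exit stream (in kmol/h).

50.7 kmol/h

P reacted = 0.831 × 50.7 = 42.13 kmol/h; ν_P = −1, so ξ = 42.13/1 = 42.13 kmol/h.
Outlet amounts (n = n₀ + ν ξ):
  P: 50.7 − 1(42.13) = 8.568
  Q: 0 + 1(42.13) = 42.13
Total out = 8.568 + 42.13 = 50.7 kmol/h.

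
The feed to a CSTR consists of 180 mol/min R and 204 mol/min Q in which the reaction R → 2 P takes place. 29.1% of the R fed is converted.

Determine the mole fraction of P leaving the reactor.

R reacted = 0.291 × 180 = 52.38 mol/min; ν_R = −1, so ξ = 52.38/1 = 52.38 mol/min.
Outlet amounts (n = n₀ + ν ξ):
  R: 180 − 1(52.38) = 127.6
  P: 0 + 2(52.38) = 104.8
  Q: 204 (inert)
Total out = 436.4 mol/min; y_P = 104.8 / 436.4 = 0.2401.

0.24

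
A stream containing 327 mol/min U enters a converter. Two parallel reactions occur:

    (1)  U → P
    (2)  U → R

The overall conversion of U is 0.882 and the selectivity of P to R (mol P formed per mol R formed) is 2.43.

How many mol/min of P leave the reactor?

Conversion of U: U consumed = 0.882 × 327 = 288.4 mol/min = 1ξ₁ + 1ξ₂.
Selectivity: 1ξ₁ / (1ξ₂) = 2.43 → ξ₁ = 2.43 ξ₂.
Substitute: (1·2.43 + 1) ξ₂ = 288.4 → ξ₂ = 84.09 mol/min, ξ₁ = 204.3 mol/min.
Outlet amounts (n = n₀ + Σ ν·ξ):
  U: 327 − 1(204.3) − 1(84.09) = 38.59
  P: 0 + 1(204.3) = 204.3
  R: 0 + 1(84.09) = 84.09

204 mol/min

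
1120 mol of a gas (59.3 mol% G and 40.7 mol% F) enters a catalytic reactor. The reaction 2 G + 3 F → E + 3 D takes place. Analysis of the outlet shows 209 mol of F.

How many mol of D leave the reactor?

247 mol

For F: n = n₀ − 3ξ → 209 = 455.8 − 3ξ, giving ξ = 82.28 mol.
Outlet amounts (n = n₀ + ν ξ):
  G: 664.2 − 2(82.28) = 499.6
  F: 455.8 − 3(82.28) = 209
  E: 0 + 1(82.28) = 82.28
  D: 0 + 3(82.28) = 246.8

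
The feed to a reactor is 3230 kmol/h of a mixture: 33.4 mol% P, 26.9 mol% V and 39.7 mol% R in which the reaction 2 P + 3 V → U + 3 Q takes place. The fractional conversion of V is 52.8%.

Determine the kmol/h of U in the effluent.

153 kmol/h

V reacted = 0.528 × 868.9 = 458.8 kmol/h; ν_V = −3, so ξ = 458.8/3 = 152.9 kmol/h.
Outlet amounts (n = n₀ + ν ξ):
  P: 1079 − 2(152.9) = 773
  V: 868.9 − 3(152.9) = 410.1
  U: 0 + 1(152.9) = 152.9
  Q: 0 + 3(152.9) = 458.8
  R: 1282 (inert)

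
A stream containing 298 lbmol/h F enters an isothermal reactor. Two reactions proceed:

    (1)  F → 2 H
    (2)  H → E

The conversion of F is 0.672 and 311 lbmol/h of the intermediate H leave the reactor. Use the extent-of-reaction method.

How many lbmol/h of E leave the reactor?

89.5 lbmol/h

Conversion of F: F consumed = 1ξ₁ = 0.672 × 298 → ξ₁ = 200.3 lbmol/h.
H balance: n_H = 0 + 2ξ₁ − 1ξ₂ = 311 → ξ₂ = (2·200.3 − 311)/1 = 89.51 lbmol/h.
Outlet amounts (n = n₀ + Σ ν·ξ):
  F: 298 − 1(200.3) = 97.74
  H: 0 + 2(200.3) − 1(89.51) = 311
  E: 0 + 1(89.51) = 89.51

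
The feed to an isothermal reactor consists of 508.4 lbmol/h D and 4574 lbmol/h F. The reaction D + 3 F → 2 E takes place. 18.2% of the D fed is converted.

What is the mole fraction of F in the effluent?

D reacted = 0.182 × 508.4 = 92.53 lbmol/h; ν_D = −1, so ξ = 92.53/1 = 92.53 lbmol/h.
Outlet amounts (n = n₀ + ν ξ):
  D: 508.4 − 1(92.53) = 415.9
  F: 4574 − 3(92.53) = 4296
  E: 0 + 2(92.53) = 185.1
Total out = 4897 lbmol/h; y_F = 4296 / 4897 = 0.8773.

0.877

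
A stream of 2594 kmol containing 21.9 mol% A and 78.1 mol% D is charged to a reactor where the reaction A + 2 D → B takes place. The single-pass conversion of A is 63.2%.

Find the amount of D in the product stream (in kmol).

1310 kmol

A reacted = 0.632 × 568.1 = 359 kmol; ν_A = −1, so ξ = 359/1 = 359 kmol.
Outlet amounts (n = n₀ + ν ξ):
  A: 568.1 − 1(359) = 209.1
  D: 2026 − 2(359) = 1308
  B: 0 + 1(359) = 359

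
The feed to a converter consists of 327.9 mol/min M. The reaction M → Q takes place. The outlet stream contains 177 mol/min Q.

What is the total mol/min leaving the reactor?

For Q: n = n₀ + 1ξ → 177 = 0 + 1ξ, giving ξ = 177 mol/min.
Outlet amounts (n = n₀ + ν ξ):
  M: 327.9 − 1(177) = 150.9
  Q: 0 + 1(177) = 177
Total out = 150.9 + 177 = 327.9 mol/min.

328 mol/min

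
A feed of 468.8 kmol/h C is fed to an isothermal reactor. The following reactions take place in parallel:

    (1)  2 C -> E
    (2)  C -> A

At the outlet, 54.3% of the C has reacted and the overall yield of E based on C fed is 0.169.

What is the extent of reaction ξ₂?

ξ₂ = 96.1 kmol/h

Yield of E: 1ξ₁ / 468.8 = 0.169 → ξ₁ = 79.23 kmol/h.
Conversion of C: 2ξ₁ + 1ξ₂ = 0.543 × 468.8 = 254.6 → ξ₂ = 96.1 kmol/h.
Outlet amounts (n = n₀ + Σ ν·ξ):
  C: 468.8 − 2(79.23) − 1(96.1) = 214.2
  E: 0 + 1(79.23) = 79.23
  A: 0 + 1(96.1) = 96.1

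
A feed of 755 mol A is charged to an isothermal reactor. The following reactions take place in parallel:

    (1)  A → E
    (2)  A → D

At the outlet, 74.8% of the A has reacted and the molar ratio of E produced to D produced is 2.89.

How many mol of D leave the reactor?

145 mol

Conversion of A: A consumed = 0.748 × 755 = 564.7 mol = 1ξ₁ + 1ξ₂.
Selectivity: 1ξ₁ / (1ξ₂) = 2.89 → ξ₁ = 2.89 ξ₂.
Substitute: (1·2.89 + 1) ξ₂ = 564.7 → ξ₂ = 145.2 mol, ξ₁ = 419.6 mol.
Outlet amounts (n = n₀ + Σ ν·ξ):
  A: 755 − 1(419.6) − 1(145.2) = 190.3
  E: 0 + 1(419.6) = 419.6
  D: 0 + 1(145.2) = 145.2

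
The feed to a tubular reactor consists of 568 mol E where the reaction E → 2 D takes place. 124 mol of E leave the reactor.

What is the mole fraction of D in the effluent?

For E: n = n₀ − 1ξ → 124 = 568 − 1ξ, giving ξ = 444 mol.
Outlet amounts (n = n₀ + ν ξ):
  E: 568 − 1(444) = 124
  D: 0 + 2(444) = 888
Total out = 1012 mol; y_D = 888 / 1012 = 0.8775.

0.877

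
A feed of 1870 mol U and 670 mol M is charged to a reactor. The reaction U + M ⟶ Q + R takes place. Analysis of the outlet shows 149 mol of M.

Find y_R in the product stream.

0.205

For M: n = n₀ − 1ξ → 149 = 670 − 1ξ, giving ξ = 521 mol.
Outlet amounts (n = n₀ + ν ξ):
  U: 1870 − 1(521) = 1349
  M: 670 − 1(521) = 149
  Q: 0 + 1(521) = 521
  R: 0 + 1(521) = 521
Total out = 2540 mol; y_R = 521 / 2540 = 0.2051.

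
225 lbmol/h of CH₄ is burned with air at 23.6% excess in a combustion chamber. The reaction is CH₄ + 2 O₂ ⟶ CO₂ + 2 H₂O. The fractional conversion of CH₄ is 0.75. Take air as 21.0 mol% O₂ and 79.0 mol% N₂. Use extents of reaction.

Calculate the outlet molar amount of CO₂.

Stoichiometric O₂ = 2 × 225 = 450 lbmol/h; O₂ fed = 450 × 1.236 = 556.2 lbmol/h.
N₂ fed = 556.2 × 79/21 = 2092 lbmol/h.
Fuel reacted = 0.75 × 225 → ξ = 168.8 lbmol/h.
Outlet (n = n₀ + ν ξ):
  CH₄: 225 − 1(168.8) = 56.25
  O₂: 556.2 − 2(168.8) = 218.7
  N₂: 2092 (inert)
  CO₂: 0 + 1(168.8) = 168.8
  H₂O: 0 + 2(168.8) = 337.5

169 lbmol/h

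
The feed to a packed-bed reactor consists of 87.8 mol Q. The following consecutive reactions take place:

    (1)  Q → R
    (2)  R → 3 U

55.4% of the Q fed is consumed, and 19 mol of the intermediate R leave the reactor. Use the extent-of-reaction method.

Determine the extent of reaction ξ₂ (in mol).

Conversion of Q: Q consumed = 1ξ₁ = 0.554 × 87.8 → ξ₁ = 48.64 mol.
R balance: n_R = 0 + 1ξ₁ − 1ξ₂ = 19 → ξ₂ = (1·48.64 − 19)/1 = 29.64 mol.
Outlet amounts (n = n₀ + Σ ν·ξ):
  Q: 87.8 − 1(48.64) = 39.16
  R: 0 + 1(48.64) − 1(29.64) = 19
  U: 0 + 3(29.64) = 88.92

ξ₂ = 29.6 mol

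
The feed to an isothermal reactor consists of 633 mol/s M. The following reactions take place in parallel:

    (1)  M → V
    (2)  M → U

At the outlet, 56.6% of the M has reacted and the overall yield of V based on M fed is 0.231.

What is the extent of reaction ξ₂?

ξ₂ = 212 mol/s

Yield of V: 1ξ₁ / 633 = 0.231 → ξ₁ = 146.2 mol/s.
Conversion of M: 1ξ₁ + 1ξ₂ = 0.566 × 633 = 358.3 → ξ₂ = 212.1 mol/s.
Outlet amounts (n = n₀ + Σ ν·ξ):
  M: 633 − 1(146.2) − 1(212.1) = 274.7
  V: 0 + 1(146.2) = 146.2
  U: 0 + 1(212.1) = 212.1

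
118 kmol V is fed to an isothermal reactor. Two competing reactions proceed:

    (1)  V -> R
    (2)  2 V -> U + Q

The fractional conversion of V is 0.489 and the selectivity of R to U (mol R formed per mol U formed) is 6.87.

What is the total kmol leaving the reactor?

118 kmol

Conversion of V: V consumed = 0.489 × 118 = 57.7 kmol = 1ξ₁ + 2ξ₂.
Selectivity: 1ξ₁ / (1ξ₂) = 6.87 → ξ₁ = 6.87 ξ₂.
Substitute: (1·6.87 + 2) ξ₂ = 57.7 → ξ₂ = 6.505 kmol, ξ₁ = 44.69 kmol.
Outlet amounts (n = n₀ + Σ ν·ξ):
  V: 118 − 1(44.69) − 2(6.505) = 60.3
  R: 0 + 1(44.69) = 44.69
  U: 0 + 1(6.505) = 6.505
  Q: 0 + 1(6.505) = 6.505
Total out = 60.3 + 44.69 + 6.505 + 6.505 = 118 kmol.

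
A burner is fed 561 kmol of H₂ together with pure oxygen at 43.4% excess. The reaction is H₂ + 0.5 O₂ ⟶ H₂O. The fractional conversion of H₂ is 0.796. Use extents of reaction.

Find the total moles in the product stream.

740 kmol

Stoichiometric O₂ = 0.5 × 561 = 280.5 kmol; O₂ fed = 280.5 × 1.434 = 402.2 kmol.
Fuel reacted = 0.796 × 561 → ξ = 446.6 kmol.
Outlet (n = n₀ + ν ξ):
  H₂: 561 − 1(446.6) = 114.4
  O₂: 402.2 − 0.5(446.6) = 179
  H₂O: 0 + 1(446.6) = 446.6
Total out = 114.4 + 179 + 446.6 = 740 kmol.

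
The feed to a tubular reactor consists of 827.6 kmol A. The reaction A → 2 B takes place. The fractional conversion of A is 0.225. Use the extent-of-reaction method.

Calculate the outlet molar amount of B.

372 kmol

A reacted = 0.225 × 827.6 = 186.2 kmol; ν_A = −1, so ξ = 186.2/1 = 186.2 kmol.
Outlet amounts (n = n₀ + ν ξ):
  A: 827.6 − 1(186.2) = 641.4
  B: 0 + 2(186.2) = 372.4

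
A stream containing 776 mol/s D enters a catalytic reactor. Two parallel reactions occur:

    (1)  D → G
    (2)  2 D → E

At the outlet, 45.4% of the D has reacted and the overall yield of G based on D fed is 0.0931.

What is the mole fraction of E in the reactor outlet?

0.22

Yield of G: 1ξ₁ / 776 = 0.0931 → ξ₁ = 72.25 mol/s.
Conversion of D: 1ξ₁ + 2ξ₂ = 0.454 × 776 = 352.3 → ξ₂ = 140 mol/s.
Outlet amounts (n = n₀ + Σ ν·ξ):
  D: 776 − 1(72.25) − 2(140) = 423.7
  G: 0 + 1(72.25) = 72.25
  E: 0 + 1(140) = 140
Total out = 636 mol/s; y_E = 140 / 636 = 0.2202.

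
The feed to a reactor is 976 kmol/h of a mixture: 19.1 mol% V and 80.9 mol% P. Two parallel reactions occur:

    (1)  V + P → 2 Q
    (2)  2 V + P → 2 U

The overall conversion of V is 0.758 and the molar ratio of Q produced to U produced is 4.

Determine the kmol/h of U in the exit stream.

Conversion of V: V consumed = 0.758 × 186.4 = 141.3 kmol/h = 1ξ₁ + 2ξ₂.
Selectivity: 2ξ₁ / (2ξ₂) = 4 → ξ₁ = 4 ξ₂.
Substitute: (1·4 + 2) ξ₂ = 141.3 → ξ₂ = 23.55 kmol/h, ξ₁ = 94.2 kmol/h.
Outlet amounts (n = n₀ + Σ ν·ξ):
  V: 186.4 − 1(94.2) − 2(23.55) = 45.11
  P: 789.6 − 1(94.2) − 1(23.55) = 671.8
  Q: 0 + 2(94.2) = 188.4
  U: 0 + 2(23.55) = 47.1

47.1 kmol/h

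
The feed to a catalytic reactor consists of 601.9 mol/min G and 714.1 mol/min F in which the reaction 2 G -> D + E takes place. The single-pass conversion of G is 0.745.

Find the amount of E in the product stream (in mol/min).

224 mol/min

G reacted = 0.745 × 601.9 = 448.4 mol/min; ν_G = −2, so ξ = 448.4/2 = 224.2 mol/min.
Outlet amounts (n = n₀ + ν ξ):
  G: 601.9 − 2(224.2) = 153.5
  D: 0 + 1(224.2) = 224.2
  E: 0 + 1(224.2) = 224.2
  F: 714.1 (inert)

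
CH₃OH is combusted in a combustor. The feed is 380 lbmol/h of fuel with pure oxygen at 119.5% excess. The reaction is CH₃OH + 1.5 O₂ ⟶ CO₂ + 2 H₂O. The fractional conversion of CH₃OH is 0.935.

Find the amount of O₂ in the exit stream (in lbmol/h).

718 lbmol/h

Stoichiometric O₂ = 1.5 × 380 = 570 lbmol/h; O₂ fed = 570 × 2.195 = 1251 lbmol/h.
Fuel reacted = 0.935 × 380 → ξ = 355.3 lbmol/h.
Outlet (n = n₀ + ν ξ):
  CH₃OH: 380 − 1(355.3) = 24.7
  O₂: 1251 − 1.5(355.3) = 718.2
  CO₂: 0 + 1(355.3) = 355.3
  H₂O: 0 + 2(355.3) = 710.6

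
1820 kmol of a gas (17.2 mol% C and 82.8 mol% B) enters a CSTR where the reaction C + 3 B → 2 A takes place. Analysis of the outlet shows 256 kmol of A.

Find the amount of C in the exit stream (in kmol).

For A: n = n₀ + 2ξ → 256 = 0 + 2ξ, giving ξ = 128 kmol.
Outlet amounts (n = n₀ + ν ξ):
  C: 313 − 1(128) = 185
  B: 1507 − 3(128) = 1123
  A: 0 + 2(128) = 256

185 kmol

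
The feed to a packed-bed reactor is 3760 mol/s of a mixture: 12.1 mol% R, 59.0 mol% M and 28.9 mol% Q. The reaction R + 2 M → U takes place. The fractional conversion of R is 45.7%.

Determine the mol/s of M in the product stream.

R reacted = 0.457 × 455 = 207.9 mol/s; ν_R = −1, so ξ = 207.9/1 = 207.9 mol/s.
Outlet amounts (n = n₀ + ν ξ):
  R: 455 − 1(207.9) = 247
  M: 2218 − 2(207.9) = 1803
  U: 0 + 1(207.9) = 207.9
  Q: 1087 (inert)

1800 mol/s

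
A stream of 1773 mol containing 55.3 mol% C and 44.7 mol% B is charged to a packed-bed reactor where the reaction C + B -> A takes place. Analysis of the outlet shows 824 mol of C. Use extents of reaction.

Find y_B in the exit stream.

For C: n = n₀ − 1ξ → 824 = 980.5 − 1ξ, giving ξ = 156.5 mol.
Outlet amounts (n = n₀ + ν ξ):
  C: 980.5 − 1(156.5) = 824
  B: 792.5 − 1(156.5) = 636.1
  A: 0 + 1(156.5) = 156.5
Total out = 1617 mol; y_B = 636.1 / 1617 = 0.3935.

0.393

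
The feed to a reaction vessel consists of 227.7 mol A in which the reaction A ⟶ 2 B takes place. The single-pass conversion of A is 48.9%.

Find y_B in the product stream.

A reacted = 0.489 × 227.7 = 111.3 mol; ν_A = −1, so ξ = 111.3/1 = 111.3 mol.
Outlet amounts (n = n₀ + ν ξ):
  A: 227.7 − 1(111.3) = 116.4
  B: 0 + 2(111.3) = 222.7
Total out = 339 mol; y_B = 222.7 / 339 = 0.6568.

0.657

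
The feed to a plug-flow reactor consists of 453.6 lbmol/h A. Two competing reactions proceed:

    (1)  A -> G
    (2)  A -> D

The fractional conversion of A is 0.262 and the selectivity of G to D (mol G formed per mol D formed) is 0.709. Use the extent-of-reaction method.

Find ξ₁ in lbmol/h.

Conversion of A: A consumed = 0.262 × 453.6 = 118.8 lbmol/h = 1ξ₁ + 1ξ₂.
Selectivity: 1ξ₁ / (1ξ₂) = 0.709 → ξ₁ = 0.709 ξ₂.
Substitute: (1·0.709 + 1) ξ₂ = 118.8 → ξ₂ = 69.54 lbmol/h, ξ₁ = 49.3 lbmol/h.
Outlet amounts (n = n₀ + Σ ν·ξ):
  A: 453.6 − 1(49.3) − 1(69.54) = 334.8
  G: 0 + 1(49.3) = 49.3
  D: 0 + 1(69.54) = 69.54

ξ₁ = 49.3 lbmol/h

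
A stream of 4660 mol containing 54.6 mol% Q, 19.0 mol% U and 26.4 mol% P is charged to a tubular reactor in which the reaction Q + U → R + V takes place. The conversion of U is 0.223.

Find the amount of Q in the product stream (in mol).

U reacted = 0.223 × 885.4 = 197.4 mol; ν_U = −1, so ξ = 197.4/1 = 197.4 mol.
Outlet amounts (n = n₀ + ν ξ):
  Q: 2544 − 1(197.4) = 2347
  U: 885.4 − 1(197.4) = 688
  R: 0 + 1(197.4) = 197.4
  V: 0 + 1(197.4) = 197.4
  P: 1230 (inert)

2350 mol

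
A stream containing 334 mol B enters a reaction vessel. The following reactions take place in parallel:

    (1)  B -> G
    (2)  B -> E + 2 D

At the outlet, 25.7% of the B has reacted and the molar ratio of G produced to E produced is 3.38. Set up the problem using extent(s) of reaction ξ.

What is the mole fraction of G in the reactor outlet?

Conversion of B: B consumed = 0.257 × 334 = 85.84 mol = 1ξ₁ + 1ξ₂.
Selectivity: 1ξ₁ / (1ξ₂) = 3.38 → ξ₁ = 3.38 ξ₂.
Substitute: (1·3.38 + 1) ξ₂ = 85.84 → ξ₂ = 19.6 mol, ξ₁ = 66.24 mol.
Outlet amounts (n = n₀ + Σ ν·ξ):
  B: 334 − 1(66.24) − 1(19.6) = 248.2
  G: 0 + 1(66.24) = 66.24
  E: 0 + 1(19.6) = 19.6
  D: 0 + 2(19.6) = 39.2
Total out = 373.2 mol; y_G = 66.24 / 373.2 = 0.1775.

0.177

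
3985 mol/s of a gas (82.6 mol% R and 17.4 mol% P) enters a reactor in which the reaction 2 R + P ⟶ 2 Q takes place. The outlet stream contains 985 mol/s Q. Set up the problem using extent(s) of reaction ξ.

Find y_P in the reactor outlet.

For Q: n = n₀ + 2ξ → 985 = 0 + 2ξ, giving ξ = 492.5 mol/s.
Outlet amounts (n = n₀ + ν ξ):
  R: 3292 − 2(492.5) = 2307
  P: 693.4 − 1(492.5) = 200.9
  Q: 0 + 2(492.5) = 985
Total out = 3492 mol/s; y_P = 200.9 / 3492 = 0.05752.

0.0575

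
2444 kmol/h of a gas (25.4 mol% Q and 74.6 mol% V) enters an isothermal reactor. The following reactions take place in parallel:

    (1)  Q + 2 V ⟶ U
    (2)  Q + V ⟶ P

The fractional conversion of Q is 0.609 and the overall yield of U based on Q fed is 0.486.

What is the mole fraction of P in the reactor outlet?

0.0433

Yield of U: 1ξ₁ / 620.8 = 0.486 → ξ₁ = 301.7 kmol/h.
Conversion of Q: 1ξ₁ + 1ξ₂ = 0.609 × 620.8 = 378.1 → ξ₂ = 76.36 kmol/h.
Outlet amounts (n = n₀ + Σ ν·ξ):
  Q: 620.8 − 1(301.7) − 1(76.36) = 242.7
  V: 1823 − 2(301.7) − 1(76.36) = 1143
  U: 0 + 1(301.7) = 301.7
  P: 0 + 1(76.36) = 76.36
Total out = 1764 kmol/h; y_P = 76.36 / 1764 = 0.04328.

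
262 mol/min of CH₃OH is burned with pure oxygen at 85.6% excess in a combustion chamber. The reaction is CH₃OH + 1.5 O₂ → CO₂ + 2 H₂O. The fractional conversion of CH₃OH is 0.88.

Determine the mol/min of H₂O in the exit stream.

461 mol/min

Stoichiometric O₂ = 1.5 × 262 = 393 mol/min; O₂ fed = 393 × 1.856 = 729.4 mol/min.
Fuel reacted = 0.88 × 262 → ξ = 230.6 mol/min.
Outlet (n = n₀ + ν ξ):
  CH₃OH: 262 − 1(230.6) = 31.44
  O₂: 729.4 − 1.5(230.6) = 383.6
  CO₂: 0 + 1(230.6) = 230.6
  H₂O: 0 + 2(230.6) = 461.1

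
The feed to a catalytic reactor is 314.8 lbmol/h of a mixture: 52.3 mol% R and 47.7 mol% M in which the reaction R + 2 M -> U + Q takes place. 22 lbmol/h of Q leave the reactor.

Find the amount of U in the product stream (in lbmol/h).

For Q: n = n₀ + 1ξ → 22 = 0 + 1ξ, giving ξ = 22 lbmol/h.
Outlet amounts (n = n₀ + ν ξ):
  R: 164.6 − 1(22) = 142.6
  M: 150.2 − 2(22) = 106.2
  U: 0 + 1(22) = 22
  Q: 0 + 1(22) = 22

22 lbmol/h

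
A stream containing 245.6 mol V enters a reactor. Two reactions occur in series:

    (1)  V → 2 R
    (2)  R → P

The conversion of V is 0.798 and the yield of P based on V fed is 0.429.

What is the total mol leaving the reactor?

Conversion of V: V consumed = 1ξ₁ = 0.798 × 245.6 → ξ₁ = 196 mol.
Yield of P: 1ξ₂ / 245.6 = 0.429 → ξ₂ = 105.4 mol.
Outlet amounts (n = n₀ + Σ ν·ξ):
  V: 245.6 − 1(196) = 49.61
  R: 0 + 2(196) − 1(105.4) = 286.6
  P: 0 + 1(105.4) = 105.4
Total out = 49.61 + 286.6 + 105.4 = 441.6 mol.

442 mol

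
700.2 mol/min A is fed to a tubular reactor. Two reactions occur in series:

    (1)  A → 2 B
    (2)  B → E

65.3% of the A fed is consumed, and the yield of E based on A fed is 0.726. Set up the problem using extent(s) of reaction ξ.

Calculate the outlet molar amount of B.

406 mol/min

Conversion of A: A consumed = 1ξ₁ = 0.653 × 700.2 → ξ₁ = 457.2 mol/min.
Yield of E: 1ξ₂ / 700.2 = 0.726 → ξ₂ = 508.3 mol/min.
Outlet amounts (n = n₀ + Σ ν·ξ):
  A: 700.2 − 1(457.2) = 243
  B: 0 + 2(457.2) − 1(508.3) = 406.1
  E: 0 + 1(508.3) = 508.3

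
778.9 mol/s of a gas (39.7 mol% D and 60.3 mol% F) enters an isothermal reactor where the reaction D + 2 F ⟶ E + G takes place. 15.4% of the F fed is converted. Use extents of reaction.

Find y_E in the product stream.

0.0487

F reacted = 0.154 × 469.7 = 72.33 mol/s; ν_F = −2, so ξ = 72.33/2 = 36.17 mol/s.
Outlet amounts (n = n₀ + ν ξ):
  D: 309.2 − 1(36.17) = 273.1
  F: 469.7 − 2(36.17) = 397.3
  E: 0 + 1(36.17) = 36.17
  G: 0 + 1(36.17) = 36.17
Total out = 742.7 mol/s; y_E = 36.17 / 742.7 = 0.04869.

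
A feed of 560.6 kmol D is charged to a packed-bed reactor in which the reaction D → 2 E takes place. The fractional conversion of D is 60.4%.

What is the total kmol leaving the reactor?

899 kmol

D reacted = 0.604 × 560.6 = 338.6 kmol; ν_D = −1, so ξ = 338.6/1 = 338.6 kmol.
Outlet amounts (n = n₀ + ν ξ):
  D: 560.6 − 1(338.6) = 222
  E: 0 + 2(338.6) = 677.2
Total out = 222 + 677.2 = 899.2 kmol.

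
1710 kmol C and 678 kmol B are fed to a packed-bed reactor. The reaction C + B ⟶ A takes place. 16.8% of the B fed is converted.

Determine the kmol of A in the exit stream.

B reacted = 0.168 × 678 = 113.9 kmol; ν_B = −1, so ξ = 113.9/1 = 113.9 kmol.
Outlet amounts (n = n₀ + ν ξ):
  C: 1710 − 1(113.9) = 1596
  B: 678 − 1(113.9) = 564.1
  A: 0 + 1(113.9) = 113.9

114 kmol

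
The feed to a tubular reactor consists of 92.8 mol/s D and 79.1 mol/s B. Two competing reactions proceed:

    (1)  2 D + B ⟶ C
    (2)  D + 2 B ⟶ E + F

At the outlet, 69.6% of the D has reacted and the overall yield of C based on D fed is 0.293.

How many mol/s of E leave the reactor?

Yield of C: 1ξ₁ / 92.8 = 0.293 → ξ₁ = 27.19 mol/s.
Conversion of D: 2ξ₁ + 1ξ₂ = 0.696 × 92.8 = 64.59 → ξ₂ = 10.21 mol/s.
Outlet amounts (n = n₀ + Σ ν·ξ):
  D: 92.8 − 2(27.19) − 1(10.21) = 28.21
  B: 79.1 − 1(27.19) − 2(10.21) = 31.49
  C: 0 + 1(27.19) = 27.19
  E: 0 + 1(10.21) = 10.21
  F: 0 + 1(10.21) = 10.21

10.2 mol/s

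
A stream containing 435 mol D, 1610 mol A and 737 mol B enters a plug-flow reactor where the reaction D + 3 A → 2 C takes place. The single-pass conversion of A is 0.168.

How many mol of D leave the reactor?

345 mol

A reacted = 0.168 × 1610 = 270.5 mol; ν_A = −3, so ξ = 270.5/3 = 90.16 mol.
Outlet amounts (n = n₀ + ν ξ):
  D: 435 − 1(90.16) = 344.8
  A: 1610 − 3(90.16) = 1340
  C: 0 + 2(90.16) = 180.3
  B: 737 (inert)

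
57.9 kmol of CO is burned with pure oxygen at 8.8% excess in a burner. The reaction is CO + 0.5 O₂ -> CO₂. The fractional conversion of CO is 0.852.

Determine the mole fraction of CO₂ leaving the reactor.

0.762

Stoichiometric O₂ = 0.5 × 57.9 = 28.95 kmol; O₂ fed = 28.95 × 1.088 = 31.5 kmol.
Fuel reacted = 0.852 × 57.9 → ξ = 49.33 kmol.
Outlet (n = n₀ + ν ξ):
  CO: 57.9 − 1(49.33) = 8.569
  O₂: 31.5 − 0.5(49.33) = 6.832
  CO₂: 0 + 1(49.33) = 49.33
Total out = 64.73 kmol; y_CO₂ = 49.33 / 64.73 = 0.7621.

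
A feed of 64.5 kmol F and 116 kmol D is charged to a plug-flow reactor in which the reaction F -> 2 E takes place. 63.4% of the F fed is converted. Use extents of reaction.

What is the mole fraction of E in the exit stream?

F reacted = 0.634 × 64.5 = 40.89 kmol; ν_F = −1, so ξ = 40.89/1 = 40.89 kmol.
Outlet amounts (n = n₀ + ν ξ):
  F: 64.5 − 1(40.89) = 23.61
  E: 0 + 2(40.89) = 81.79
  D: 116 (inert)
Total out = 221.4 kmol; y_E = 81.79 / 221.4 = 0.3694.

0.369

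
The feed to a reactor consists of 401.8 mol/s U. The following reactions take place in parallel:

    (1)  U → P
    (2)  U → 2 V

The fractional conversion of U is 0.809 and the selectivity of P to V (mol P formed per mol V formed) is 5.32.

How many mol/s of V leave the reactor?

Conversion of U: U consumed = 0.809 × 401.8 = 325.1 mol/s = 1ξ₁ + 1ξ₂.
Selectivity: 1ξ₁ / (2ξ₂) = 5.32 → ξ₁ = 10.64 ξ₂.
Substitute: (1·10.64 + 1) ξ₂ = 325.1 → ξ₂ = 27.93 mol/s, ξ₁ = 297.1 mol/s.
Outlet amounts (n = n₀ + Σ ν·ξ):
  U: 401.8 − 1(297.1) − 1(27.93) = 76.74
  P: 0 + 1(297.1) = 297.1
  V: 0 + 2(27.93) = 55.85

55.9 mol/s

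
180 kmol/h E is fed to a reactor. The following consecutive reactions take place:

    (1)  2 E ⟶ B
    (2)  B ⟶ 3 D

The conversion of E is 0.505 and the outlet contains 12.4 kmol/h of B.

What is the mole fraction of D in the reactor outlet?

0.494

Conversion of E: E consumed = 2ξ₁ = 0.505 × 180 → ξ₁ = 45.45 kmol/h.
B balance: n_B = 0 + 1ξ₁ − 1ξ₂ = 12.4 → ξ₂ = (1·45.45 − 12.4)/1 = 33.05 kmol/h.
Outlet amounts (n = n₀ + Σ ν·ξ):
  E: 180 − 2(45.45) = 89.1
  B: 0 + 1(45.45) − 1(33.05) = 12.4
  D: 0 + 3(33.05) = 99.15
Total out = 200.7 kmol/h; y_D = 99.15 / 200.7 = 0.4941.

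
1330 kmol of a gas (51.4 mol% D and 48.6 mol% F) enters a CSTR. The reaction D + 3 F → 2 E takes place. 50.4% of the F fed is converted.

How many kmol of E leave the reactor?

F reacted = 0.504 × 646.4 = 325.8 kmol; ν_F = −3, so ξ = 325.8/3 = 108.6 kmol.
Outlet amounts (n = n₀ + ν ξ):
  D: 683.6 − 1(108.6) = 575
  F: 646.4 − 3(108.6) = 320.6
  E: 0 + 2(108.6) = 217.2

217 kmol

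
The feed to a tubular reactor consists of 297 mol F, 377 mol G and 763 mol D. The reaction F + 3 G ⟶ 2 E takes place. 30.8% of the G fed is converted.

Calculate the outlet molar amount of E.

77.4 mol

G reacted = 0.308 × 377 = 116.1 mol; ν_G = −3, so ξ = 116.1/3 = 38.71 mol.
Outlet amounts (n = n₀ + ν ξ):
  F: 297 − 1(38.71) = 258.3
  G: 377 − 3(38.71) = 260.9
  E: 0 + 2(38.71) = 77.41
  D: 763 (inert)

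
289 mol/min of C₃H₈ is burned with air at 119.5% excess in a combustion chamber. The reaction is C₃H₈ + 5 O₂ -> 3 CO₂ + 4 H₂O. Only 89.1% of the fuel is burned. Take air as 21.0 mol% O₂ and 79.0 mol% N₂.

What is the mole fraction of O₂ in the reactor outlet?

Stoichiometric O₂ = 5 × 289 = 1445 mol/min; O₂ fed = 1445 × 2.195 = 3172 mol/min.
N₂ fed = 3172 × 79/21 = 11930 mol/min.
Fuel reacted = 0.891 × 289 → ξ = 257.5 mol/min.
Outlet (n = n₀ + ν ξ):
  C₃H₈: 289 − 1(257.5) = 31.5
  O₂: 3172 − 5(257.5) = 1884
  N₂: 11930 (inert)
  CO₂: 0 + 3(257.5) = 772.5
  H₂O: 0 + 4(257.5) = 1030
Total out = 15650 mol/min; y_O₂ = 1884 / 15650 = 0.1204.

0.12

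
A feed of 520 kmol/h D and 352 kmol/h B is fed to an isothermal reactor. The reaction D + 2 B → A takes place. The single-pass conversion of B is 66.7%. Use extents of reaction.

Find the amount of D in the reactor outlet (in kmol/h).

403 kmol/h

B reacted = 0.667 × 352 = 234.8 kmol/h; ν_B = −2, so ξ = 234.8/2 = 117.4 kmol/h.
Outlet amounts (n = n₀ + ν ξ):
  D: 520 − 1(117.4) = 402.6
  B: 352 − 2(117.4) = 117.2
  A: 0 + 1(117.4) = 117.4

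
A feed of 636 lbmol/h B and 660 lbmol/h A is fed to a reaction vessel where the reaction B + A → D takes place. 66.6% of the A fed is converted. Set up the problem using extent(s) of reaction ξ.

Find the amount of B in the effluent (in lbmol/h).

196 lbmol/h

A reacted = 0.666 × 660 = 439.6 lbmol/h; ν_A = −1, so ξ = 439.6/1 = 439.6 lbmol/h.
Outlet amounts (n = n₀ + ν ξ):
  B: 636 − 1(439.6) = 196.4
  A: 660 − 1(439.6) = 220.4
  D: 0 + 1(439.6) = 439.6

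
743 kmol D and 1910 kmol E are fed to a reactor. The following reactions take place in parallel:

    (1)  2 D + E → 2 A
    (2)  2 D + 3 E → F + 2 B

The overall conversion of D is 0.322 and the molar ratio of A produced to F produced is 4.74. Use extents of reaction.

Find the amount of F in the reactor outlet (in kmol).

Conversion of D: D consumed = 0.322 × 743 = 239.2 kmol = 2ξ₁ + 2ξ₂.
Selectivity: 2ξ₁ / (1ξ₂) = 4.74 → ξ₁ = 2.37 ξ₂.
Substitute: (2·2.37 + 2) ξ₂ = 239.2 → ξ₂ = 35.5 kmol, ξ₁ = 84.13 kmol.
Outlet amounts (n = n₀ + Σ ν·ξ):
  D: 743 − 2(84.13) − 2(35.5) = 503.8
  E: 1910 − 1(84.13) − 3(35.5) = 1719
  A: 0 + 2(84.13) = 168.3
  F: 0 + 1(35.5) = 35.5
  B: 0 + 2(35.5) = 70.99

35.5 kmol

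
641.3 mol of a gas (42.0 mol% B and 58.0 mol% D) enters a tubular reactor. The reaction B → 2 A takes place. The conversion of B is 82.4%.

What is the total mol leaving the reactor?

B reacted = 0.824 × 269.3 = 221.9 mol; ν_B = −1, so ξ = 221.9/1 = 221.9 mol.
Outlet amounts (n = n₀ + ν ξ):
  B: 269.3 − 1(221.9) = 47.4
  A: 0 + 2(221.9) = 443.9
  D: 372 (inert)
Total out = 47.4 + 443.9 + 372 = 863.2 mol.

863 mol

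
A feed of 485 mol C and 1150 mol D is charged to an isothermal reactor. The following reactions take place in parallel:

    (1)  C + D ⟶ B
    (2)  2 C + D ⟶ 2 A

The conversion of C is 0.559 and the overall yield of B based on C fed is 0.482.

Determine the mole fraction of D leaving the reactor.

Yield of B: 1ξ₁ / 485 = 0.482 → ξ₁ = 233.8 mol.
Conversion of C: 1ξ₁ + 2ξ₂ = 0.559 × 485 = 271.1 → ξ₂ = 18.67 mol.
Outlet amounts (n = n₀ + Σ ν·ξ):
  C: 485 − 1(233.8) − 2(18.67) = 213.9
  D: 1150 − 1(233.8) − 1(18.67) = 897.6
  B: 0 + 1(233.8) = 233.8
  A: 0 + 2(18.67) = 37.35
Total out = 1383 mol; y_D = 897.6 / 1383 = 0.6492.

0.649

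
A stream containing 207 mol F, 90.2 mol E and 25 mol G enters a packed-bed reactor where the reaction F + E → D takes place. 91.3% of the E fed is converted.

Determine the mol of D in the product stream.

82.4 mol

E reacted = 0.913 × 90.2 = 82.35 mol; ν_E = −1, so ξ = 82.35/1 = 82.35 mol.
Outlet amounts (n = n₀ + ν ξ):
  F: 207 − 1(82.35) = 124.6
  E: 90.2 − 1(82.35) = 7.847
  D: 0 + 1(82.35) = 82.35
  G: 25 (inert)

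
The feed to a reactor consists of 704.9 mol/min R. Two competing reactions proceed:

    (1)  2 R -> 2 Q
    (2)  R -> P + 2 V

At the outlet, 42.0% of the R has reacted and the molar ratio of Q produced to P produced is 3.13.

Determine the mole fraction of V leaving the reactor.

0.169

Conversion of R: R consumed = 0.42 × 704.9 = 296.1 mol/min = 2ξ₁ + 1ξ₂.
Selectivity: 2ξ₁ / (1ξ₂) = 3.13 → ξ₁ = 1.565 ξ₂.
Substitute: (2·1.565 + 1) ξ₂ = 296.1 → ξ₂ = 71.68 mol/min, ξ₁ = 112.2 mol/min.
Outlet amounts (n = n₀ + Σ ν·ξ):
  R: 704.9 − 2(112.2) − 1(71.68) = 408.8
  Q: 0 + 2(112.2) = 224.4
  P: 0 + 1(71.68) = 71.68
  V: 0 + 2(71.68) = 143.4
Total out = 848.3 mol/min; y_V = 143.4 / 848.3 = 0.169.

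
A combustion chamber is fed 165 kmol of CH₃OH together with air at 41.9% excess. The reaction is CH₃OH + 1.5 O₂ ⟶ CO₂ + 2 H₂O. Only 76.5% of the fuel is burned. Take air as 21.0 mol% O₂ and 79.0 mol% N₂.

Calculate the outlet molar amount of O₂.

162 kmol

Stoichiometric O₂ = 1.5 × 165 = 247.5 kmol; O₂ fed = 247.5 × 1.419 = 351.2 kmol.
N₂ fed = 351.2 × 79/21 = 1321 kmol.
Fuel reacted = 0.765 × 165 → ξ = 126.2 kmol.
Outlet (n = n₀ + ν ξ):
  CH₃OH: 165 − 1(126.2) = 38.77
  O₂: 351.2 − 1.5(126.2) = 161.9
  N₂: 1321 (inert)
  CO₂: 0 + 1(126.2) = 126.2
  H₂O: 0 + 2(126.2) = 252.5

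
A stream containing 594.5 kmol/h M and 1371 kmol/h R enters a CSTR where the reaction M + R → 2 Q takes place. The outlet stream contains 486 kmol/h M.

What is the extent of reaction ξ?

ξ = 108 kmol/h

For M: n = n₀ − 1ξ → 486 = 594.5 − 1ξ, giving ξ = 108.5 kmol/h.
Outlet amounts (n = n₀ + ν ξ):
  M: 594.5 − 1(108.5) = 486
  R: 1371 − 1(108.5) = 1262
  Q: 0 + 2(108.5) = 217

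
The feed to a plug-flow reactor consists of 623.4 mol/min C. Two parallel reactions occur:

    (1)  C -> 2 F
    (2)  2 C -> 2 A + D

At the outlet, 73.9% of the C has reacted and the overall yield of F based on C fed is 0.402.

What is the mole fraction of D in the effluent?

0.183

Yield of F: 2ξ₁ / 623.4 = 0.402 → ξ₁ = 125.3 mol/min.
Conversion of C: 1ξ₁ + 2ξ₂ = 0.739 × 623.4 = 460.7 → ξ₂ = 167.7 mol/min.
Outlet amounts (n = n₀ + Σ ν·ξ):
  C: 623.4 − 1(125.3) − 2(167.7) = 162.7
  F: 0 + 2(125.3) = 250.6
  A: 0 + 2(167.7) = 335.4
  D: 0 + 1(167.7) = 167.7
Total out = 916.4 mol/min; y_D = 167.7 / 916.4 = 0.183.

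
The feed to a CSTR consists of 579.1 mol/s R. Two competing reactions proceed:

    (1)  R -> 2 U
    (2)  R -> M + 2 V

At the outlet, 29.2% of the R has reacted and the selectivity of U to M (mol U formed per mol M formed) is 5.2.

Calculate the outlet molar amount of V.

Conversion of R: R consumed = 0.292 × 579.1 = 169.1 mol/s = 1ξ₁ + 1ξ₂.
Selectivity: 2ξ₁ / (1ξ₂) = 5.2 → ξ₁ = 2.6 ξ₂.
Substitute: (1·2.6 + 1) ξ₂ = 169.1 → ξ₂ = 46.97 mol/s, ξ₁ = 122.1 mol/s.
Outlet amounts (n = n₀ + Σ ν·ξ):
  R: 579.1 − 1(122.1) − 1(46.97) = 410
  U: 0 + 2(122.1) = 244.3
  M: 0 + 1(46.97) = 46.97
  V: 0 + 2(46.97) = 93.94

93.9 mol/s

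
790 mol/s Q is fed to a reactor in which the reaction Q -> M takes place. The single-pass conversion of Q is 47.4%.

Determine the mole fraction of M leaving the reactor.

Q reacted = 0.474 × 790 = 374.5 mol/s; ν_Q = −1, so ξ = 374.5/1 = 374.5 mol/s.
Outlet amounts (n = n₀ + ν ξ):
  Q: 790 − 1(374.5) = 415.5
  M: 0 + 1(374.5) = 374.5
Total out = 790 mol/s; y_M = 374.5 / 790 = 0.474.

0.474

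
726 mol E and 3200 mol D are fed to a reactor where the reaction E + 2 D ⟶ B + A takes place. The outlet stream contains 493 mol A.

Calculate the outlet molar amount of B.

493 mol

For A: n = n₀ + 1ξ → 493 = 0 + 1ξ, giving ξ = 493 mol.
Outlet amounts (n = n₀ + ν ξ):
  E: 726 − 1(493) = 233
  D: 3200 − 2(493) = 2214
  B: 0 + 1(493) = 493
  A: 0 + 1(493) = 493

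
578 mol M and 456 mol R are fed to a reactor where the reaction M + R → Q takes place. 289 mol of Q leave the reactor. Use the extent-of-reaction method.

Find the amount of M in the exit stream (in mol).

For Q: n = n₀ + 1ξ → 289 = 0 + 1ξ, giving ξ = 289 mol.
Outlet amounts (n = n₀ + ν ξ):
  M: 578 − 1(289) = 289
  R: 456 − 1(289) = 167
  Q: 0 + 1(289) = 289

289 mol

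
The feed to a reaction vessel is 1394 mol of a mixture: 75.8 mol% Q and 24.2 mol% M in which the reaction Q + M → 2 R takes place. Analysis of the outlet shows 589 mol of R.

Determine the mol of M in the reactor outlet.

42.8 mol

For R: n = n₀ + 2ξ → 589 = 0 + 2ξ, giving ξ = 294.5 mol.
Outlet amounts (n = n₀ + ν ξ):
  Q: 1057 − 1(294.5) = 762.2
  M: 337.3 − 1(294.5) = 42.85
  R: 0 + 2(294.5) = 589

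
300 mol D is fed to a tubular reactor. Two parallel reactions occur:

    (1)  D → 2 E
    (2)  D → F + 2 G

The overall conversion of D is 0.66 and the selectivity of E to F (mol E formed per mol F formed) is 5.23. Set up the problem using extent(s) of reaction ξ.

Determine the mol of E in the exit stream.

Conversion of D: D consumed = 0.66 × 300 = 198 mol = 1ξ₁ + 1ξ₂.
Selectivity: 2ξ₁ / (1ξ₂) = 5.23 → ξ₁ = 2.615 ξ₂.
Substitute: (1·2.615 + 1) ξ₂ = 198 → ξ₂ = 54.77 mol, ξ₁ = 143.2 mol.
Outlet amounts (n = n₀ + Σ ν·ξ):
  D: 300 − 1(143.2) − 1(54.77) = 102
  E: 0 + 2(143.2) = 286.5
  F: 0 + 1(54.77) = 54.77
  G: 0 + 2(54.77) = 109.5

286 mol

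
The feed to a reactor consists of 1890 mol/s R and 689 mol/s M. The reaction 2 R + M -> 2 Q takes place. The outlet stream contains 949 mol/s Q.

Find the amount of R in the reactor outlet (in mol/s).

941 mol/s

For Q: n = n₀ + 2ξ → 949 = 0 + 2ξ, giving ξ = 474.5 mol/s.
Outlet amounts (n = n₀ + ν ξ):
  R: 1890 − 2(474.5) = 941
  M: 689 − 1(474.5) = 214.5
  Q: 0 + 2(474.5) = 949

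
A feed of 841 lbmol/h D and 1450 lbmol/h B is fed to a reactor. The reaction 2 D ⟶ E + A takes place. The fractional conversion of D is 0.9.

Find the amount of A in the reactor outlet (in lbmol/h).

D reacted = 0.9 × 841 = 756.9 lbmol/h; ν_D = −2, so ξ = 756.9/2 = 378.4 lbmol/h.
Outlet amounts (n = n₀ + ν ξ):
  D: 841 − 2(378.4) = 84.1
  E: 0 + 1(378.4) = 378.4
  A: 0 + 1(378.4) = 378.4
  B: 1450 (inert)

378 lbmol/h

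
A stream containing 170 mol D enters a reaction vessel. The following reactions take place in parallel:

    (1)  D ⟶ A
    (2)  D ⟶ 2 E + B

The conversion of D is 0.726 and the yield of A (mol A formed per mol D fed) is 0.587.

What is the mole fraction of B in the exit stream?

Yield of A: 1ξ₁ / 170 = 0.587 → ξ₁ = 99.79 mol.
Conversion of D: 1ξ₁ + 1ξ₂ = 0.726 × 170 = 123.4 → ξ₂ = 23.63 mol.
Outlet amounts (n = n₀ + Σ ν·ξ):
  D: 170 − 1(99.79) − 1(23.63) = 46.58
  A: 0 + 1(99.79) = 99.79
  E: 0 + 2(23.63) = 47.26
  B: 0 + 1(23.63) = 23.63
Total out = 217.3 mol; y_B = 23.63 / 217.3 = 0.1088.

0.109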